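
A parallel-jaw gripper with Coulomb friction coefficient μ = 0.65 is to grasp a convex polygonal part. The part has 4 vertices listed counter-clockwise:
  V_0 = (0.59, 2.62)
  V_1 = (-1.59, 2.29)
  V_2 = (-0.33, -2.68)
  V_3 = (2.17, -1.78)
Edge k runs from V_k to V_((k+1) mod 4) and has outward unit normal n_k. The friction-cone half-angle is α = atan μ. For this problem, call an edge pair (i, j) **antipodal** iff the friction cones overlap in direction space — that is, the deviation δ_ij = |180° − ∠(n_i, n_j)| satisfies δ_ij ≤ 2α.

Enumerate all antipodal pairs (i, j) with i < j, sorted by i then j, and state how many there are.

count = 2; pairs: (0,2), (1,3)

α = atan 0.65 = 33.02°;  2α = 66.05°
n_0 = (-0.1497, +0.9887)
n_1 = (-0.9693, -0.2457)
n_2 = (+0.3387, -0.9409)
n_3 = (+0.9412, +0.3380)
  (0,1): δ = 84.38°  ·
  (0,2): δ = 11.19°  ✓
  (0,3): δ = 101.14°  ·
  (1,2): δ = 84.43°  ·
  (1,3): δ = 5.53°  ✓
  (2,3): δ = 90.05°  ·
antipodal pairs: 2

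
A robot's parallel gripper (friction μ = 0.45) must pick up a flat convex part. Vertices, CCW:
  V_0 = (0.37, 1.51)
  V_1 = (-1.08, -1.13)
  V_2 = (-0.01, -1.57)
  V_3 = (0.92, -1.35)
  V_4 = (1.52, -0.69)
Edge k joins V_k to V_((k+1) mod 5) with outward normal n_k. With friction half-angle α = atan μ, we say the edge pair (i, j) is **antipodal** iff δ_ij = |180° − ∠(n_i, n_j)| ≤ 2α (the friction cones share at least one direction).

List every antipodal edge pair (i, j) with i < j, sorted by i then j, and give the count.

count = 3; pairs: (0,2), (0,3), (1,4)

α = atan 0.45 = 24.23°;  2α = 48.46°
n_0 = (-0.8765, +0.4814)
n_1 = (-0.3803, -0.9249)
n_2 = (+0.2302, -0.9731)
n_3 = (+0.7399, -0.6727)
n_4 = (+0.8862, +0.4633)
  (0,1): δ = 83.58°  ·
  (0,2): δ = 47.91°  ✓
  (0,3): δ = 13.50°  ✓
  (0,4): δ = 56.37°  ·
  (1,2): δ = 144.34°  ·
  (1,3): δ = 109.92°  ·
  (1,4): δ = 40.05°  ✓
  (2,3): δ = 145.58°  ·
  (2,4): δ = 75.71°  ·
  (3,4): δ = 110.13°  ·
antipodal pairs: 3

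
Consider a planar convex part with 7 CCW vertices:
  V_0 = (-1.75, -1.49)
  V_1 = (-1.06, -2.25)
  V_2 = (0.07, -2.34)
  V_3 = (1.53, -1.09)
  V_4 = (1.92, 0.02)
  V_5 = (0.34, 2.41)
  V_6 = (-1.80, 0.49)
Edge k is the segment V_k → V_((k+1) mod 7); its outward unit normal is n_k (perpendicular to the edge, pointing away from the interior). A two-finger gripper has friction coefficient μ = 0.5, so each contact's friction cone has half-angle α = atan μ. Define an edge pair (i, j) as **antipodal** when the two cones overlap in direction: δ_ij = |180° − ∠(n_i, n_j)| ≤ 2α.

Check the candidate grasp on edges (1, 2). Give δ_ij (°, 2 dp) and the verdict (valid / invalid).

α = atan 0.5 = 26.57°;  2α = 53.13°
edge 1: e_1 = (+1.13, -0.09);  n_1 = (-0.0794, -0.9968)
edge 2: e_2 = (+1.46, +1.25);  n_2 = (+0.6504, -0.7596)
∠(n_1, n_2) = 45.12°
δ = |180° − 45.12°| = 134.88°
134.88° > 2α = 53.13°  →  invalid

δ = 134.88°, invalid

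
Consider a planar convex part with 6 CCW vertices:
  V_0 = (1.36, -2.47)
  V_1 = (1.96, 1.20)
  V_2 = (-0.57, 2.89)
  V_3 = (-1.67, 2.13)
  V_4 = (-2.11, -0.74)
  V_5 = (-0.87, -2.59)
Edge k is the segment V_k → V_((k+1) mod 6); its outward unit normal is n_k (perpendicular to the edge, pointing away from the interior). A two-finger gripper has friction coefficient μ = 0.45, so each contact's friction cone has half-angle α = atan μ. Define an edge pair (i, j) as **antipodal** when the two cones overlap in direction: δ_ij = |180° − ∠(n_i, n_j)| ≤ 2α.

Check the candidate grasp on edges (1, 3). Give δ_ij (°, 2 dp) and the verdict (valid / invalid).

δ = 64.97°, invalid

α = atan 0.45 = 24.23°;  2α = 48.46°
edge 1: e_1 = (-2.53, +1.69);  n_1 = (+0.5555, +0.8315)
edge 3: e_3 = (-0.44, -2.87);  n_3 = (-0.9885, +0.1515)
∠(n_1, n_3) = 115.03°
δ = |180° − 115.03°| = 64.97°
64.97° > 2α = 48.46°  →  invalid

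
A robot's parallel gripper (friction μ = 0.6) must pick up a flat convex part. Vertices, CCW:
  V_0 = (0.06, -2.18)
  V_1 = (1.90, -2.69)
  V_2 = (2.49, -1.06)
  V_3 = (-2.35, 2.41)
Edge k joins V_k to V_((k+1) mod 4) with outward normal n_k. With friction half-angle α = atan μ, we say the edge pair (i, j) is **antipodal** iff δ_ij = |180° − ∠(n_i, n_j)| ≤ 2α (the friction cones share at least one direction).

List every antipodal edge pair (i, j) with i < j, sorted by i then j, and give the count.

count = 3; pairs: (0,2), (1,3), (2,3)

α = atan 0.6 = 30.96°;  2α = 61.93°
n_0 = (-0.2671, -0.9637)
n_1 = (+0.9403, -0.3404)
n_2 = (+0.5827, +0.8127)
n_3 = (-0.8854, -0.4649)
  (0,1): δ = 94.41°  ·
  (0,2): δ = 20.15°  ✓
  (0,3): δ = 133.19°  ·
  (1,2): δ = 105.74°  ·
  (1,3): δ = 47.60°  ✓
  (2,3): δ = 26.66°  ✓
antipodal pairs: 3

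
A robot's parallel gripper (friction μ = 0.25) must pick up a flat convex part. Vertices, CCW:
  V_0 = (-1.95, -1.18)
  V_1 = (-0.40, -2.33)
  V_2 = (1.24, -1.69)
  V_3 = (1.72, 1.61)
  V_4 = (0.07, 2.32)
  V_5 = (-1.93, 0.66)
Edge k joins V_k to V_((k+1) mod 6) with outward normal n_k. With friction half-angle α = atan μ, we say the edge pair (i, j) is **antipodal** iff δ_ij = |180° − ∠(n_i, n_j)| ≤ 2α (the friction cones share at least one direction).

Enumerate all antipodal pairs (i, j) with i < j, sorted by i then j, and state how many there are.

α = atan 0.25 = 14.04°;  2α = 28.07°
n_0 = (-0.5958, -0.8031)
n_1 = (+0.3635, -0.9316)
n_2 = (+0.9896, -0.1439)
n_3 = (+0.3953, +0.9186)
n_4 = (-0.6387, +0.7695)
n_5 = (-0.9999, +0.0109)
  (0,1): δ = 122.11°  ·
  (0,2): δ = 61.70°  ·
  (0,3): δ = 13.29°  ✓
  (0,4): δ = 76.27°  ·
  (0,5): δ = 125.95°  ·
  (1,2): δ = 119.59°  ·
  (1,3): δ = 44.60°  ·
  (1,4): δ = 18.37°  ✓
  (1,5): δ = 68.06°  ·
  (2,3): δ = 105.01°  ·
  (2,4): δ = 42.03°  ·
  (2,5): δ = 7.65°  ✓
  (3,4): δ = 117.02°  ·
  (3,5): δ = 67.34°  ·
  (4,5): δ = 130.32°  ·
antipodal pairs: 3

count = 3; pairs: (0,3), (1,4), (2,5)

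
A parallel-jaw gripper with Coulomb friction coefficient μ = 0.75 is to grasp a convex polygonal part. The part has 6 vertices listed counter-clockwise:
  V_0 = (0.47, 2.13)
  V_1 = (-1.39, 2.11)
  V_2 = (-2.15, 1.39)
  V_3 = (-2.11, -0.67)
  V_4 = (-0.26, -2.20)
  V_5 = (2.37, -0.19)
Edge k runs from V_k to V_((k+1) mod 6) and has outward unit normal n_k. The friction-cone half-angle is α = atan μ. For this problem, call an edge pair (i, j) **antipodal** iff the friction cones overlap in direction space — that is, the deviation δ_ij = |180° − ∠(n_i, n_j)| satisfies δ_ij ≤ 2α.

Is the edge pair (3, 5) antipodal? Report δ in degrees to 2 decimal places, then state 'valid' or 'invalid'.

δ = 11.09°, valid

α = atan 0.75 = 36.87°;  2α = 73.74°
edge 3: e_3 = (+1.85, -1.53);  n_3 = (-0.6373, -0.7706)
edge 5: e_5 = (-1.90, +2.32);  n_5 = (+0.7737, +0.6336)
∠(n_3, n_5) = 168.91°
δ = |180° − 168.91°| = 11.09°
11.09° ≤ 2α = 73.74°  →  valid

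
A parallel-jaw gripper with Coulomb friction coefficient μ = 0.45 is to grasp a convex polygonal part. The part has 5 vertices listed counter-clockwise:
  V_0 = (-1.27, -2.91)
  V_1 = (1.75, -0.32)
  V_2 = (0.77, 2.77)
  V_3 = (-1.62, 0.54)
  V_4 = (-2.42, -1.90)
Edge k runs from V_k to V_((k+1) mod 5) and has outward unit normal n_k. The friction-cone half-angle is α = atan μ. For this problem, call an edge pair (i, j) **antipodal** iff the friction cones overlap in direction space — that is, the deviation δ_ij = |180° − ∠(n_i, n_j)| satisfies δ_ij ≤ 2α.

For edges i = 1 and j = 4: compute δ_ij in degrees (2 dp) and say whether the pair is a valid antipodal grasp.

δ = 31.11°, valid

α = atan 0.45 = 24.23°;  2α = 48.46°
edge 1: e_1 = (-0.98, +3.09);  n_1 = (+0.9532, +0.3023)
edge 4: e_4 = (+1.15, -1.01);  n_4 = (-0.6599, -0.7514)
∠(n_1, n_4) = 148.89°
δ = |180° − 148.89°| = 31.11°
31.11° ≤ 2α = 48.46°  →  valid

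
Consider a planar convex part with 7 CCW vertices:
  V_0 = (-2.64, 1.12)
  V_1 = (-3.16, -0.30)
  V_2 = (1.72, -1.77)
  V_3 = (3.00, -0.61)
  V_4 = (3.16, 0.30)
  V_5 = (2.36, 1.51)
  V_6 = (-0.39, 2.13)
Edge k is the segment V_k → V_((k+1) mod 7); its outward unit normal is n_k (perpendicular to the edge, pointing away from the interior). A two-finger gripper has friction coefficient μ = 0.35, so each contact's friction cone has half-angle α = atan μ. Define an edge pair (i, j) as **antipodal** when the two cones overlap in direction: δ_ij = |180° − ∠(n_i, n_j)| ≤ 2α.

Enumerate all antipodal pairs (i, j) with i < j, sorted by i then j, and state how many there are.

α = atan 0.35 = 19.29°;  2α = 38.58°
n_0 = (-0.9390, +0.3439)
n_1 = (-0.2884, -0.9575)
n_2 = (+0.6715, -0.7410)
n_3 = (+0.9849, -0.1732)
n_4 = (+0.8342, +0.5515)
n_5 = (+0.2199, +0.9755)
n_6 = (-0.4095, +0.9123)
  (0,1): δ = 86.65°  ·
  (0,2): δ = 27.70°  ✓
  (0,3): δ = 10.14°  ✓
  (0,4): δ = 53.58°  ·
  (0,5): δ = 97.41°  ·
  (0,6): δ = 134.29°  ·
  (1,2): δ = 121.05°  ·
  (1,3): δ = 83.21°  ·
  (1,4): δ = 39.77°  ·
  (1,5): δ = 4.06°  ✓
  (1,6): δ = 40.94°  ·
  (2,3): δ = 142.16°  ·
  (2,4): δ = 98.71°  ·
  (2,5): δ = 54.89°  ·
  (2,6): δ = 18.01°  ✓
  (3,4): δ = 136.56°  ·
  (3,5): δ = 92.73°  ·
  (3,6): δ = 55.85°  ·
  (4,5): δ = 136.18°  ·
  (4,6): δ = 99.30°  ·
  (5,6): δ = 143.12°  ·
antipodal pairs: 4

count = 4; pairs: (0,2), (0,3), (1,5), (2,6)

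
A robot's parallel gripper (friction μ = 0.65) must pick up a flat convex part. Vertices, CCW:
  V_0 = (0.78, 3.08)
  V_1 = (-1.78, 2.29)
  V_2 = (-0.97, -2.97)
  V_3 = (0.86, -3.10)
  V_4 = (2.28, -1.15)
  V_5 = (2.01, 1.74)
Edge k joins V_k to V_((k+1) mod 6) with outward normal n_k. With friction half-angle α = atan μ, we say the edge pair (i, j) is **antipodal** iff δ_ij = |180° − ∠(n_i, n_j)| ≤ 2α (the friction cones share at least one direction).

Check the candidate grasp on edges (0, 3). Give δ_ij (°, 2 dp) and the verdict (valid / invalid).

α = atan 0.65 = 33.02°;  2α = 66.05°
edge 0: e_0 = (-2.56, -0.79);  n_0 = (-0.2949, +0.9555)
edge 3: e_3 = (+1.42, +1.95);  n_3 = (+0.8084, -0.5887)
∠(n_0, n_3) = 143.21°
δ = |180° − 143.21°| = 36.79°
36.79° ≤ 2α = 66.05°  →  valid

δ = 36.79°, valid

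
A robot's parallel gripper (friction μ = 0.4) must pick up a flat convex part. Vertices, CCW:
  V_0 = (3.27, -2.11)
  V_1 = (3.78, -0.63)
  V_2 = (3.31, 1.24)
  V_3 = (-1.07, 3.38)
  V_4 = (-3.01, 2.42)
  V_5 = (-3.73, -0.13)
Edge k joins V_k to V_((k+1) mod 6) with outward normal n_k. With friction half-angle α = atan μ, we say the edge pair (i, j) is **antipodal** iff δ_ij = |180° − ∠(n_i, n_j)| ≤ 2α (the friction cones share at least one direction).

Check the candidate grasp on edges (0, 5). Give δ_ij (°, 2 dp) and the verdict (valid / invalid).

α = atan 0.4 = 21.80°;  2α = 43.60°
edge 0: e_0 = (+0.51, +1.48);  n_0 = (+0.9454, -0.3258)
edge 5: e_5 = (+7.00, -1.98);  n_5 = (-0.2722, -0.9622)
∠(n_0, n_5) = 86.78°
δ = |180° − 86.78°| = 93.22°
93.22° > 2α = 43.60°  →  invalid

δ = 93.22°, invalid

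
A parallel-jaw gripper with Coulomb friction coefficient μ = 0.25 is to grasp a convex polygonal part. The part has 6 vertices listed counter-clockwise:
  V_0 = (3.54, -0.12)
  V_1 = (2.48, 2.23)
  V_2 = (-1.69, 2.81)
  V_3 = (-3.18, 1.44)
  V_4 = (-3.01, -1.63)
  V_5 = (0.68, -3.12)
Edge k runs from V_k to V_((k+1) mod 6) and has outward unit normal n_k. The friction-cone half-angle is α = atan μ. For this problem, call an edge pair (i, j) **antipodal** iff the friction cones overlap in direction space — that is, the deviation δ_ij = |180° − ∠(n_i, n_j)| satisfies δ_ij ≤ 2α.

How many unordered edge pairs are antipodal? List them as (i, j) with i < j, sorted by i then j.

α = atan 0.25 = 14.04°;  2α = 28.07°
n_0 = (+0.9116, +0.4112)
n_1 = (+0.1378, +0.9905)
n_2 = (-0.6768, +0.7361)
n_3 = (-0.9985, -0.0553)
n_4 = (-0.3744, -0.9273)
n_5 = (+0.7238, -0.6900)
  (0,1): δ = 122.20°  ·
  (0,2): δ = 71.68°  ·
  (0,3): δ = 21.11°  ✓
  (0,4): δ = 43.73°  ·
  (0,5): δ = 112.09°  ·
  (1,2): δ = 129.48°  ·
  (1,3): δ = 78.91°  ·
  (1,4): δ = 14.07°  ✓
  (1,5): δ = 54.29°  ·
  (2,3): δ = 129.43°  ·
  (2,4): δ = 64.59°  ·
  (2,5): δ = 3.77°  ✓
  (3,4): δ = 115.16°  ·
  (3,5): δ = 46.80°  ·
  (4,5): δ = 111.64°  ·
antipodal pairs: 3

count = 3; pairs: (0,3), (1,4), (2,5)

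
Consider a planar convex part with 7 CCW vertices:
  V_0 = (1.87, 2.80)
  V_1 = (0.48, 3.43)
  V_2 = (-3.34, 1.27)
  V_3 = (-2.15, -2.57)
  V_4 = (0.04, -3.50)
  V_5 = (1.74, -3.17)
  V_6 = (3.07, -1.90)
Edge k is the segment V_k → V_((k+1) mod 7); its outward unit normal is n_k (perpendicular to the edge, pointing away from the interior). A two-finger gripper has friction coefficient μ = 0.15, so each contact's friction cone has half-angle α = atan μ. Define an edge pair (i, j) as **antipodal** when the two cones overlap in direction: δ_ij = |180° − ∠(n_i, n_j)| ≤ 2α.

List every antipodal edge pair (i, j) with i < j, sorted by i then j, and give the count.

count = 3; pairs: (0,3), (1,5), (2,6)

α = atan 0.15 = 8.53°;  2α = 17.06°
n_0 = (+0.4128, +0.9108)
n_1 = (-0.4922, +0.8705)
n_2 = (-0.9552, -0.2960)
n_3 = (-0.3909, -0.9204)
n_4 = (+0.1906, -0.9817)
n_5 = (+0.6906, -0.7232)
n_6 = (+0.9689, +0.2474)
  (0,1): δ = 126.13°  ·
  (0,2): δ = 48.40°  ·
  (0,3): δ = 1.37°  ✓
  (0,4): δ = 35.37°  ·
  (0,5): δ = 68.06°  ·
  (0,6): δ = 128.70°  ·
  (1,2): δ = 102.27°  ·
  (1,3): δ = 52.49°  ·
  (1,4): δ = 18.50°  ·
  (1,5): δ = 14.19°  ✓
  (1,6): δ = 74.84°  ·
  (2,3): δ = 130.23°  ·
  (2,4): δ = 96.23°  ·
  (2,5): δ = 63.54°  ·
  (2,6): δ = 2.90°  ✓
  (3,4): δ = 146.01°  ·
  (3,5): δ = 113.31°  ·
  (3,6): δ = 52.67°  ·
  (4,5): δ = 147.31°  ·
  (4,6): δ = 86.66°  ·
  (5,6): δ = 119.36°  ·
antipodal pairs: 3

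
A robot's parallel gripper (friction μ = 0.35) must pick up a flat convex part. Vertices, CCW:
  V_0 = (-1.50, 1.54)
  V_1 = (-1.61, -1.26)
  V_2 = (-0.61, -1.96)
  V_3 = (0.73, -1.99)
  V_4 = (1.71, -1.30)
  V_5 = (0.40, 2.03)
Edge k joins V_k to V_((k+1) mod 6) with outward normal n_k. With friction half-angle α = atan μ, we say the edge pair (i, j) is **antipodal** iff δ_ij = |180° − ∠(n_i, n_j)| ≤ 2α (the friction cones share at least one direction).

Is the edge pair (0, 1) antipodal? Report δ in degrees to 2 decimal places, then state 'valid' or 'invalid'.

δ = 122.74°, invalid

α = atan 0.35 = 19.29°;  2α = 38.58°
edge 0: e_0 = (-0.11, -2.80);  n_0 = (-0.9992, +0.0393)
edge 1: e_1 = (+1.00, -0.70);  n_1 = (-0.5735, -0.8192)
∠(n_0, n_1) = 57.26°
δ = |180° − 57.26°| = 122.74°
122.74° > 2α = 38.58°  →  invalid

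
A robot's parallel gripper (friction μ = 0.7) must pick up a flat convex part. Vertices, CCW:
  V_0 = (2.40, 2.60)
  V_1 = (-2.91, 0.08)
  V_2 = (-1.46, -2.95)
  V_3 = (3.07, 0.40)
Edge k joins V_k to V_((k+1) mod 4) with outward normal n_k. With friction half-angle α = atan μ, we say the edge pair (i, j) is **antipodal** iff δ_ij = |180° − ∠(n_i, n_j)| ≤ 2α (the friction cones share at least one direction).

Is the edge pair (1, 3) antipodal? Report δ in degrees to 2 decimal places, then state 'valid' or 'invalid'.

δ = 8.64°, valid

α = atan 0.7 = 34.99°;  2α = 69.98°
edge 1: e_1 = (+1.45, -3.03);  n_1 = (-0.9020, -0.4317)
edge 3: e_3 = (-0.67, +2.20);  n_3 = (+0.9566, +0.2913)
∠(n_1, n_3) = 171.36°
δ = |180° − 171.36°| = 8.64°
8.64° ≤ 2α = 69.98°  →  valid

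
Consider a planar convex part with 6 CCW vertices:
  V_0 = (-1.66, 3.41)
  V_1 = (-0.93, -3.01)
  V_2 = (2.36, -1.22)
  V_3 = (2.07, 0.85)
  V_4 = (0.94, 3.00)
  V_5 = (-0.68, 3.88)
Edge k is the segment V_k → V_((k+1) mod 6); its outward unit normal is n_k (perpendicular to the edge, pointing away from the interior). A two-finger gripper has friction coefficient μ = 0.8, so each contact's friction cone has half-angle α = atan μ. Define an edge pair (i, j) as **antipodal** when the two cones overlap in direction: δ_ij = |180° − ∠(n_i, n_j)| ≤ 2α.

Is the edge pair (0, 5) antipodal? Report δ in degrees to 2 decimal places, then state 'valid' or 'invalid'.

α = atan 0.8 = 38.66°;  2α = 77.32°
edge 0: e_0 = (+0.73, -6.42);  n_0 = (-0.9936, -0.1130)
edge 5: e_5 = (-0.98, -0.47);  n_5 = (-0.4324, +0.9017)
∠(n_0, n_5) = 70.87°
δ = |180° − 70.87°| = 109.13°
109.13° > 2α = 77.32°  →  invalid

δ = 109.13°, invalid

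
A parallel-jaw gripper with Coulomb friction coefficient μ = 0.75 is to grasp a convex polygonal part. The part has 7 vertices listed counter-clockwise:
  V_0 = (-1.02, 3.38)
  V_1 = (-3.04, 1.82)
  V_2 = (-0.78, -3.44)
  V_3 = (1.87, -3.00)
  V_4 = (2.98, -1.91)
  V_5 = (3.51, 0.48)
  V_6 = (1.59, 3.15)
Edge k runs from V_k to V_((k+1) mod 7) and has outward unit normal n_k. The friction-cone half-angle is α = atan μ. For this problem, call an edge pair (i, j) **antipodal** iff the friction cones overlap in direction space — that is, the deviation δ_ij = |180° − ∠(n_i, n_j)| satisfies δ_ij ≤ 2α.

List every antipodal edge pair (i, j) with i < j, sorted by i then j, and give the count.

count = 10; pairs: (0,2), (0,3), (0,4), (1,3), (1,4), (1,5), (1,6), (2,5), (2,6), (3,6)

α = atan 0.75 = 36.87°;  2α = 73.74°
n_0 = (-0.6112, +0.7915)
n_1 = (-0.9188, -0.3948)
n_2 = (+0.1638, -0.9865)
n_3 = (+0.7006, -0.7135)
n_4 = (+0.9763, -0.2165)
n_5 = (+0.8119, +0.5838)
n_6 = (+0.0878, +0.9961)
  (0,1): δ = 104.43°  ·
  (0,2): δ = 28.25°  ✓
  (0,3): δ = 6.80°  ✓
  (0,4): δ = 39.82°  ✓
  (0,5): δ = 88.04°  ·
  (0,6): δ = 137.29°  ·
  (1,2): δ = 103.82°  ·
  (1,3): δ = 68.77°  ✓
  (1,4): δ = 35.75°  ✓
  (1,5): δ = 12.47°  ✓
  (1,6): δ = 61.71°  ✓
  (2,3): δ = 144.95°  ·
  (2,4): δ = 111.93°  ·
  (2,5): δ = 63.71°  ✓
  (2,6): δ = 14.46°  ✓
  (3,4): δ = 146.98°  ·
  (3,5): δ = 98.76°  ·
  (3,6): δ = 49.52°  ✓
  (4,5): δ = 131.78°  ·
  (4,6): δ = 82.53°  ·
  (5,6): δ = 130.76°  ·
antipodal pairs: 10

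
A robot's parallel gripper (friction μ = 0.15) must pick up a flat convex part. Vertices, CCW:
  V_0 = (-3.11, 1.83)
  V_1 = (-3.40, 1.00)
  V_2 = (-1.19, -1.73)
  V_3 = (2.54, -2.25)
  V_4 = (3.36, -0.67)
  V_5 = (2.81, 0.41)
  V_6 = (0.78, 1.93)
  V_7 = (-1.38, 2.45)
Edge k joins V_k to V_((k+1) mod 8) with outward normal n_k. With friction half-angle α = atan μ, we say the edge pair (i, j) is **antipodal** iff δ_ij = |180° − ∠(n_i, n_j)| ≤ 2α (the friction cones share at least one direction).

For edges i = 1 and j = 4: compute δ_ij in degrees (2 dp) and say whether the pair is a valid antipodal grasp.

δ = 12.00°, valid

α = atan 0.15 = 8.53°;  2α = 17.06°
edge 1: e_1 = (+2.21, -2.73);  n_1 = (-0.7772, -0.6292)
edge 4: e_4 = (-0.55, +1.08);  n_4 = (+0.8911, +0.4538)
∠(n_1, n_4) = 168.00°
δ = |180° − 168.00°| = 12.00°
12.00° ≤ 2α = 17.06°  →  valid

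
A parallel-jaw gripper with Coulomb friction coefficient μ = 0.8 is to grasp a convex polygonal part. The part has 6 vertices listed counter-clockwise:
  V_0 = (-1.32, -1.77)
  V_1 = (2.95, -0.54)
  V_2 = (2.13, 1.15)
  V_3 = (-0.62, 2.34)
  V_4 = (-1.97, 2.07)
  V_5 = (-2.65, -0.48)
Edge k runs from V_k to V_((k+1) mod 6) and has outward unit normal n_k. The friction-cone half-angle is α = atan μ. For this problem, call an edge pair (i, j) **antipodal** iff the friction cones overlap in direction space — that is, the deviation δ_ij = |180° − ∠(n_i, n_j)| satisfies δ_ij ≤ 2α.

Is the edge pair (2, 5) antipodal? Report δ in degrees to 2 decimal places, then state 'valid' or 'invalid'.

δ = 20.73°, valid

α = atan 0.8 = 38.66°;  2α = 77.32°
edge 2: e_2 = (-2.75, +1.19);  n_2 = (+0.3971, +0.9178)
edge 5: e_5 = (+1.33, -1.29);  n_5 = (-0.6962, -0.7178)
∠(n_2, n_5) = 159.27°
δ = |180° − 159.27°| = 20.73°
20.73° ≤ 2α = 77.32°  →  valid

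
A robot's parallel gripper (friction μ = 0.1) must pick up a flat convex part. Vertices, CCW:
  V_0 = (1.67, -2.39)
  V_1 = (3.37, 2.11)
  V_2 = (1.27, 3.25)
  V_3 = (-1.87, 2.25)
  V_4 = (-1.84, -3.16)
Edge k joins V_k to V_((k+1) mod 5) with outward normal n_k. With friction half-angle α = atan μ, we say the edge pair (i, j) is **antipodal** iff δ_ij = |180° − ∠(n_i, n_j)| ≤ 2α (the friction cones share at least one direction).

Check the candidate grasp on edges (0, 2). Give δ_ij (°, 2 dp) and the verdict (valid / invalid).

δ = 51.64°, invalid

α = atan 0.1 = 5.71°;  2α = 11.42°
edge 0: e_0 = (+1.70, +4.50);  n_0 = (+0.9355, -0.3534)
edge 2: e_2 = (-3.14, -1.00);  n_2 = (-0.3035, +0.9528)
∠(n_0, n_2) = 128.36°
δ = |180° − 128.36°| = 51.64°
51.64° > 2α = 11.42°  →  invalid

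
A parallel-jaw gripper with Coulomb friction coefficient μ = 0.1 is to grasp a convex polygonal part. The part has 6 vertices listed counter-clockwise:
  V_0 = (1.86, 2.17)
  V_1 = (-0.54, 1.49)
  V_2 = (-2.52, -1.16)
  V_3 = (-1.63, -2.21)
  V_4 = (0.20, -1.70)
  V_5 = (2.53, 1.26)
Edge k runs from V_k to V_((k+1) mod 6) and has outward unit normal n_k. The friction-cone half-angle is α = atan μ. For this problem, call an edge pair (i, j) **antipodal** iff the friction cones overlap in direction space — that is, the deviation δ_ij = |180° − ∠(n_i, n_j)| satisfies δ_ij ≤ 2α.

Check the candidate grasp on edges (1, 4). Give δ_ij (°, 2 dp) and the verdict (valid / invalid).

δ = 1.44°, valid

α = atan 0.1 = 5.71°;  2α = 11.42°
edge 1: e_1 = (-1.98, -2.65);  n_1 = (-0.8011, +0.5985)
edge 4: e_4 = (+2.33, +2.96);  n_4 = (+0.7858, -0.6185)
∠(n_1, n_4) = 178.56°
δ = |180° − 178.56°| = 1.44°
1.44° ≤ 2α = 11.42°  →  valid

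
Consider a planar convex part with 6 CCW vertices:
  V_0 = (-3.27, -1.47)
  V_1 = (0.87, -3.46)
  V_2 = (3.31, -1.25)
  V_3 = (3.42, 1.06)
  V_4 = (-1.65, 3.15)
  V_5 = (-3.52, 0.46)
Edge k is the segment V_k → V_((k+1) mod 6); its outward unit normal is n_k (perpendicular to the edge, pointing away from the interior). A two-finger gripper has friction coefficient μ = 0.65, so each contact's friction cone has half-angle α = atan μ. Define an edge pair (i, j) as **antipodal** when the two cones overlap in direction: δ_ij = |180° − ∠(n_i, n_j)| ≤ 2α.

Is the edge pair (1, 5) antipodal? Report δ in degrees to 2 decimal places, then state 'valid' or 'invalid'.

δ = 55.21°, valid

α = atan 0.65 = 33.02°;  2α = 66.05°
edge 1: e_1 = (+2.44, +2.21);  n_1 = (+0.6713, -0.7412)
edge 5: e_5 = (+0.25, -1.93);  n_5 = (-0.9917, -0.1285)
∠(n_1, n_5) = 124.79°
δ = |180° − 124.79°| = 55.21°
55.21° ≤ 2α = 66.05°  →  valid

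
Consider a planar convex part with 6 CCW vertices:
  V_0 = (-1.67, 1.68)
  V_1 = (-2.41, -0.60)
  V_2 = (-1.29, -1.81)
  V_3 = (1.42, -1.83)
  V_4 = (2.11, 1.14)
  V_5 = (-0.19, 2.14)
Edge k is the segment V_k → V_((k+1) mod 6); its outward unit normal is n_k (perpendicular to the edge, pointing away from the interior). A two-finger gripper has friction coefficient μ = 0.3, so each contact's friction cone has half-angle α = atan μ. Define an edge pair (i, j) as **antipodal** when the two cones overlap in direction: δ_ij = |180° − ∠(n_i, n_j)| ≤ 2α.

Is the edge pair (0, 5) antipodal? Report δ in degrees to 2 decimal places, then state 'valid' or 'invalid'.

δ = 125.25°, invalid

α = atan 0.3 = 16.70°;  2α = 33.40°
edge 0: e_0 = (-0.74, -2.28);  n_0 = (-0.9512, +0.3087)
edge 5: e_5 = (-1.48, -0.46);  n_5 = (-0.2968, +0.9549)
∠(n_0, n_5) = 54.75°
δ = |180° − 54.75°| = 125.25°
125.25° > 2α = 33.40°  →  invalid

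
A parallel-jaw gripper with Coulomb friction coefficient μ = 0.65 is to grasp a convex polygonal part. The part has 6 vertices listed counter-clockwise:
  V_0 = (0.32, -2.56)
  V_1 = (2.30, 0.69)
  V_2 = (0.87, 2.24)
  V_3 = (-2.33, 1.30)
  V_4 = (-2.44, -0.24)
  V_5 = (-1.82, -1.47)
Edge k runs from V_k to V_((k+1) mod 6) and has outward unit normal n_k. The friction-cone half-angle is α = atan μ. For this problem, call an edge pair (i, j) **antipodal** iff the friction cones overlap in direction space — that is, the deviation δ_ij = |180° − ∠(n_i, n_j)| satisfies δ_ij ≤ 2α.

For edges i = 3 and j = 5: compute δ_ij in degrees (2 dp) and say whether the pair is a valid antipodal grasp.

α = atan 0.65 = 33.02°;  2α = 66.05°
edge 3: e_3 = (-0.11, -1.54);  n_3 = (-0.9975, +0.0712)
edge 5: e_5 = (+2.14, -1.09);  n_5 = (-0.4539, -0.8911)
∠(n_3, n_5) = 67.09°
δ = |180° − 67.09°| = 112.91°
112.91° > 2α = 66.05°  →  invalid

δ = 112.91°, invalid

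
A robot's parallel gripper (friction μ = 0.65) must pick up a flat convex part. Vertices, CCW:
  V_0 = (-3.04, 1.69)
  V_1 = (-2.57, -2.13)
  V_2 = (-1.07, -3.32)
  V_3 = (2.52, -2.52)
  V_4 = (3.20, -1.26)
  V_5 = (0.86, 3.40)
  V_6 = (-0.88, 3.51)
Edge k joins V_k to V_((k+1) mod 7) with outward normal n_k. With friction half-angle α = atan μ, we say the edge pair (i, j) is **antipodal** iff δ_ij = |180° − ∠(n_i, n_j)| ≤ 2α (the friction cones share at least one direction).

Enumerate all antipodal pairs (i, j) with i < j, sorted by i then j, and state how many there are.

count = 8; pairs: (0,3), (0,4), (1,4), (1,5), (2,5), (2,6), (3,5), (3,6)

α = atan 0.65 = 33.02°;  2α = 66.05°
n_0 = (-0.9925, -0.1221)
n_1 = (-0.6215, -0.7834)
n_2 = (+0.2175, -0.9761)
n_3 = (+0.8800, -0.4749)
n_4 = (+0.8937, +0.4487)
n_5 = (+0.0631, +0.9980)
n_6 = (-0.6444, +0.7647)
  (0,1): δ = 135.44°  ·
  (0,2): δ = 84.45°  ·
  (0,3): δ = 35.37°  ✓
  (0,4): δ = 19.65°  ✓
  (0,5): δ = 79.37°  ·
  (0,6): δ = 123.10°  ·
  (1,2): δ = 129.01°  ·
  (1,3): δ = 79.93°  ·
  (1,4): δ = 24.91°  ✓
  (1,5): δ = 34.81°  ✓
  (1,6): δ = 78.54°  ·
  (2,3): δ = 130.92°  ·
  (2,4): δ = 75.90°  ·
  (2,5): δ = 16.18°  ✓
  (2,6): δ = 27.55°  ✓
  (3,4): δ = 124.98°  ·
  (3,5): δ = 65.26°  ✓
  (3,6): δ = 21.53°  ✓
  (4,5): δ = 120.28°  ·
  (4,6): δ = 76.55°  ·
  (5,6): δ = 136.27°  ·
antipodal pairs: 8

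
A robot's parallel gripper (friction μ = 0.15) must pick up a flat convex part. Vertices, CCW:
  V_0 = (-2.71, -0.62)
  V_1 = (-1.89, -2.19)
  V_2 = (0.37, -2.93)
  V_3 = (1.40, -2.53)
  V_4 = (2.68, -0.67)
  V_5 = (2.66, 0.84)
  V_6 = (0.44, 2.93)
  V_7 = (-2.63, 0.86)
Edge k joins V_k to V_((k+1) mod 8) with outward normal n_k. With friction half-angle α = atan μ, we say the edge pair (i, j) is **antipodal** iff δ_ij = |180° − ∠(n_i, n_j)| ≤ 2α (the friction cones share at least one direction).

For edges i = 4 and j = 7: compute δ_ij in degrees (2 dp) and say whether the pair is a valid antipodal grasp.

α = atan 0.15 = 8.53°;  2α = 17.06°
edge 4: e_4 = (-0.02, +1.51);  n_4 = (+0.9999, +0.0132)
edge 7: e_7 = (-0.08, -1.48);  n_7 = (-0.9985, +0.0540)
∠(n_4, n_7) = 176.15°
δ = |180° − 176.15°| = 3.85°
3.85° ≤ 2α = 17.06°  →  valid

δ = 3.85°, valid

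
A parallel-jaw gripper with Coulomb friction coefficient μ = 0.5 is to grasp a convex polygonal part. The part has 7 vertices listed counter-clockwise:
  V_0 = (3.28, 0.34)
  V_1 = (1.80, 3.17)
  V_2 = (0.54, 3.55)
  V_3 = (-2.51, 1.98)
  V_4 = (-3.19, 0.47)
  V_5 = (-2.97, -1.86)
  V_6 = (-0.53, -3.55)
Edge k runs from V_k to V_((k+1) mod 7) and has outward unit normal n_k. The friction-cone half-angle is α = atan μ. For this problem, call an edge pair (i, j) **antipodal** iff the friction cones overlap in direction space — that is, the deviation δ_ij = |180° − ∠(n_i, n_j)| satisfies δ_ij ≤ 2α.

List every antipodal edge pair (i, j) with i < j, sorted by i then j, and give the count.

count = 7; pairs: (0,3), (0,4), (0,5), (1,5), (2,6), (3,6), (4,6)

α = atan 0.5 = 26.57°;  2α = 53.13°
n_0 = (+0.8861, +0.4634)
n_1 = (+0.2887, +0.9574)
n_2 = (-0.4577, +0.8891)
n_3 = (-0.9118, +0.4106)
n_4 = (-0.9956, -0.0940)
n_5 = (-0.5694, -0.8221)
n_6 = (+0.7144, -0.6997)
  (0,1): δ = 134.39°  ·
  (0,2): δ = 90.37°  ·
  (0,3): δ = 51.85°  ✓
  (0,4): δ = 22.21°  ✓
  (0,5): δ = 27.68°  ✓
  (0,6): δ = 107.99°  ·
  (1,2): δ = 135.98°  ·
  (1,3): δ = 97.46°  ·
  (1,4): δ = 67.82°  ·
  (1,5): δ = 17.92°  ✓
  (1,6): δ = 62.38°  ·
  (2,3): δ = 141.48°  ·
  (2,4): δ = 111.84°  ·
  (2,5): δ = 61.94°  ·
  (2,6): δ = 18.36°  ✓
  (3,4): δ = 150.36°  ·
  (3,5): δ = 100.46°  ·
  (3,6): δ = 20.16°  ✓
  (4,5): δ = 130.10°  ·
  (4,6): δ = 49.80°  ✓
  (5,6): δ = 99.70°  ·
antipodal pairs: 7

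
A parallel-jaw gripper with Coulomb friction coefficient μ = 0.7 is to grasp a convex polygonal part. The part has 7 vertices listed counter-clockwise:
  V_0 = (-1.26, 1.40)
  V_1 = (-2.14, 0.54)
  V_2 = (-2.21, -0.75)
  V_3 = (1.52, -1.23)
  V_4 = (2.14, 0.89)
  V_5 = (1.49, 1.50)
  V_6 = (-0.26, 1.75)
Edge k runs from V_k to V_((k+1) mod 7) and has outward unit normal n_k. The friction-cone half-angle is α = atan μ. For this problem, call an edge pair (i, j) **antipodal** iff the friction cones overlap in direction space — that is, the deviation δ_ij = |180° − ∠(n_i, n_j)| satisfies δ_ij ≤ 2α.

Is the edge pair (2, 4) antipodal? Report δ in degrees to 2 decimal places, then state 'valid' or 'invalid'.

α = atan 0.7 = 34.99°;  2α = 69.98°
edge 2: e_2 = (+3.73, -0.48);  n_2 = (-0.1276, -0.9918)
edge 4: e_4 = (-0.65, +0.61);  n_4 = (+0.6843, +0.7292)
∠(n_2, n_4) = 144.15°
δ = |180° − 144.15°| = 35.85°
35.85° ≤ 2α = 69.98°  →  valid

δ = 35.85°, valid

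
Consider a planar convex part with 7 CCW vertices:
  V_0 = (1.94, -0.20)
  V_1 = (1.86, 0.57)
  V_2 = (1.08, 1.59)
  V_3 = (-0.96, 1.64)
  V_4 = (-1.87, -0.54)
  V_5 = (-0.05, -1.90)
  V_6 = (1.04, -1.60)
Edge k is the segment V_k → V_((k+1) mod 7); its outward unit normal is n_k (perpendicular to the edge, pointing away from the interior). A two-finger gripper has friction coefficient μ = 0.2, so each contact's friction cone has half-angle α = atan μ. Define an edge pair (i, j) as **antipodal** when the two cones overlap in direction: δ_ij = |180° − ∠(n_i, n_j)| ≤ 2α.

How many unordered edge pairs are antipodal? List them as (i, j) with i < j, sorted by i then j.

count = 3; pairs: (1,4), (2,5), (3,6)

α = atan 0.2 = 11.31°;  2α = 22.62°
n_0 = (+0.9946, +0.1033)
n_1 = (+0.7944, +0.6075)
n_2 = (+0.0245, +0.9997)
n_3 = (-0.9228, +0.3852)
n_4 = (-0.5986, -0.8011)
n_5 = (+0.2654, -0.9641)
n_6 = (+0.8412, -0.5408)
  (0,1): δ = 148.53°  ·
  (0,2): δ = 97.34°  ·
  (0,3): δ = 28.59°  ·
  (0,4): δ = 47.30°  ·
  (0,5): δ = 99.46°  ·
  (0,6): δ = 141.33°  ·
  (1,2): δ = 128.81°  ·
  (1,3): δ = 60.06°  ·
  (1,4): δ = 15.83°  ✓
  (1,5): δ = 67.98°  ·
  (1,6): δ = 109.86°  ·
  (2,3): δ = 111.25°  ·
  (2,4): δ = 35.36°  ·
  (2,5): δ = 16.79°  ✓
  (2,6): δ = 58.67°  ·
  (3,4): δ = 104.11°  ·
  (3,5): δ = 51.95°  ·
  (3,6): δ = 10.08°  ✓
  (4,5): δ = 127.84°  ·
  (4,6): δ = 85.97°  ·
  (5,6): δ = 138.12°  ·
antipodal pairs: 3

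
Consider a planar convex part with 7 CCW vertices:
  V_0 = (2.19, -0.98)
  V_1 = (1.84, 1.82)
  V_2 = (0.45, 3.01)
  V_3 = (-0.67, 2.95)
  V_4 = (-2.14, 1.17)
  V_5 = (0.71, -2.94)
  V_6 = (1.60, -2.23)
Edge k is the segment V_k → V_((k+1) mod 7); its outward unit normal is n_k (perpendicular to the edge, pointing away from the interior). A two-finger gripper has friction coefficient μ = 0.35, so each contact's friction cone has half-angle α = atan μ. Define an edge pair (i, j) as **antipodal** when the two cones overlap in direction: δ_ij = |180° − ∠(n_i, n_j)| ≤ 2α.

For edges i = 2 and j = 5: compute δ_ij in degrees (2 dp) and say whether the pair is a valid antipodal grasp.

α = atan 0.35 = 19.29°;  2α = 38.58°
edge 2: e_2 = (-1.12, -0.06);  n_2 = (-0.0535, +0.9986)
edge 5: e_5 = (+0.89, +0.71);  n_5 = (+0.6236, -0.7817)
∠(n_2, n_5) = 144.49°
δ = |180° − 144.49°| = 35.51°
35.51° ≤ 2α = 38.58°  →  valid

δ = 35.51°, valid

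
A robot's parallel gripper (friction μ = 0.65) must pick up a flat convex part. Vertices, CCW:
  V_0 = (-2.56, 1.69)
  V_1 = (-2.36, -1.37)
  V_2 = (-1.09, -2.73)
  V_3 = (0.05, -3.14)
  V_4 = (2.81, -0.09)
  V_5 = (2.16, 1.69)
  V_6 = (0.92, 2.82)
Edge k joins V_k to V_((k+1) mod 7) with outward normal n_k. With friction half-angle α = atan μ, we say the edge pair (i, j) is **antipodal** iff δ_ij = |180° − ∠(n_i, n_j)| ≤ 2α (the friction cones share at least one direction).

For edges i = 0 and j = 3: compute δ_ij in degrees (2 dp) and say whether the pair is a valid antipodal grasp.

α = atan 0.65 = 33.02°;  2α = 66.05°
edge 0: e_0 = (+0.20, -3.06);  n_0 = (-0.9979, -0.0652)
edge 3: e_3 = (+2.76, +3.05);  n_3 = (+0.7415, -0.6710)
∠(n_0, n_3) = 134.12°
δ = |180° − 134.12°| = 45.88°
45.88° ≤ 2α = 66.05°  →  valid

δ = 45.88°, valid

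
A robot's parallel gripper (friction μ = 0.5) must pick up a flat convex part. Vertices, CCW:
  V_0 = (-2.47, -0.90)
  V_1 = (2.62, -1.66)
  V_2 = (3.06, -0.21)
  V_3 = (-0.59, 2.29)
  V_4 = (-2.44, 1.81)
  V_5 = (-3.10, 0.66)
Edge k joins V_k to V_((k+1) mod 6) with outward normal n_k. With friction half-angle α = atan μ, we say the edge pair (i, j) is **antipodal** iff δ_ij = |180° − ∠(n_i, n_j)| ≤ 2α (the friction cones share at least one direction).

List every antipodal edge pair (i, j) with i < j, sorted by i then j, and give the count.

count = 5; pairs: (0,2), (0,3), (1,4), (1,5), (2,5)

α = atan 0.5 = 26.57°;  2α = 53.13°
n_0 = (-0.1477, -0.9890)
n_1 = (+0.9569, -0.2904)
n_2 = (+0.5651, +0.8250)
n_3 = (-0.2511, +0.9679)
n_4 = (-0.8673, +0.4978)
n_5 = (-0.9272, -0.3745)
  (0,1): δ = 98.39°  ·
  (0,2): δ = 25.92°  ✓
  (0,3): δ = 23.04°  ✓
  (0,4): δ = 68.64°  ·
  (0,5): δ = 120.48°  ·
  (1,2): δ = 107.53°  ·
  (1,3): δ = 58.57°  ·
  (1,4): δ = 12.97°  ✓
  (1,5): δ = 38.87°  ✓
  (2,3): δ = 131.05°  ·
  (2,4): δ = 85.44°  ·
  (2,5): δ = 33.60°  ✓
  (3,4): δ = 134.40°  ·
  (3,5): δ = 82.55°  ·
  (4,5): δ = 128.16°  ·
antipodal pairs: 5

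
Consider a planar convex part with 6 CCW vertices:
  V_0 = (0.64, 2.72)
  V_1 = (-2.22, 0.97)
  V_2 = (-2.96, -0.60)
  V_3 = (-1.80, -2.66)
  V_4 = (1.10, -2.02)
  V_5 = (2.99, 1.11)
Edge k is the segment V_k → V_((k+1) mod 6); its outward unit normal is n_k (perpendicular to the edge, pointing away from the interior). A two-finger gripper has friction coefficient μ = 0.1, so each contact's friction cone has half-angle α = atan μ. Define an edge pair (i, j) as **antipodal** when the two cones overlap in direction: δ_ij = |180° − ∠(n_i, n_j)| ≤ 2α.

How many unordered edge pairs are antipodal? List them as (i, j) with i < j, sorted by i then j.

α = atan 0.1 = 5.71°;  2α = 11.42°
n_0 = (-0.5219, +0.8530)
n_1 = (-0.9046, +0.4264)
n_2 = (-0.8713, -0.4907)
n_3 = (+0.2155, -0.9765)
n_4 = (+0.8560, -0.5169)
n_5 = (+0.5652, +0.8250)
  (0,1): δ = 146.70°  ·
  (0,2): δ = 92.08°  ·
  (0,3): δ = 19.02°  ·
  (0,4): δ = 27.41°  ·
  (0,5): δ = 114.12°  ·
  (1,2): δ = 125.38°  ·
  (1,3): δ = 52.32°  ·
  (1,4): δ = 5.89°  ✓
  (1,5): δ = 80.82°  ·
  (2,3): δ = 106.94°  ·
  (2,4): δ = 60.51°  ·
  (2,5): δ = 26.20°  ·
  (3,4): δ = 133.57°  ·
  (3,5): δ = 46.86°  ·
  (4,5): δ = 93.29°  ·
antipodal pairs: 1

count = 1; pairs: (1,4)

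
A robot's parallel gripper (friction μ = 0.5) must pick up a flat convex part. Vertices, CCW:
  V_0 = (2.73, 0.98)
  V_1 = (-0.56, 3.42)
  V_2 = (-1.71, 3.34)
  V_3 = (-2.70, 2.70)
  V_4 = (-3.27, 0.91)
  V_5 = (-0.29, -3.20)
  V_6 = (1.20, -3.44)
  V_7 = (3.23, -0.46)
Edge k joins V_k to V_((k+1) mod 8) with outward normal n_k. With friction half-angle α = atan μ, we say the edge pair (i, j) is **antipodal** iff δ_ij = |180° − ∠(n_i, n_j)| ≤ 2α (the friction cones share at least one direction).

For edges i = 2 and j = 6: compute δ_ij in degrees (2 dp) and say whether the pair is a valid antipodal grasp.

δ = 22.86°, valid

α = atan 0.5 = 26.57°;  2α = 53.13°
edge 2: e_2 = (-0.99, -0.64);  n_2 = (-0.5429, +0.8398)
edge 6: e_6 = (+2.03, +2.98);  n_6 = (+0.8265, -0.5630)
∠(n_2, n_6) = 157.14°
δ = |180° − 157.14°| = 22.86°
22.86° ≤ 2α = 53.13°  →  valid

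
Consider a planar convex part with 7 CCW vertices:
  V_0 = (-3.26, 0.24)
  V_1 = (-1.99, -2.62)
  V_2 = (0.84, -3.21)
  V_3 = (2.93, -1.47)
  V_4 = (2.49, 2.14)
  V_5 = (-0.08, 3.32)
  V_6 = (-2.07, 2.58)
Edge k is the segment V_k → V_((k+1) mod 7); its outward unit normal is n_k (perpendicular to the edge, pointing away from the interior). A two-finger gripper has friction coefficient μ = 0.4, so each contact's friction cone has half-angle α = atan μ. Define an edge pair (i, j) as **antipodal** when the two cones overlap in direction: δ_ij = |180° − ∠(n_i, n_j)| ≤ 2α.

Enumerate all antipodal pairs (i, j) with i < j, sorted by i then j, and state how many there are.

count = 7; pairs: (0,3), (0,4), (1,4), (1,5), (2,5), (2,6), (3,6)

α = atan 0.4 = 21.80°;  2α = 43.60°
n_0 = (-0.9139, -0.4058)
n_1 = (-0.2041, -0.9790)
n_2 = (+0.6398, -0.7685)
n_3 = (+0.9927, +0.1210)
n_4 = (+0.4173, +0.9088)
n_5 = (-0.3485, +0.9373)
n_6 = (-0.8914, +0.4533)
  (0,1): δ = 125.72°  ·
  (0,2): δ = 74.17°  ·
  (0,3): δ = 16.99°  ✓
  (0,4): δ = 41.39°  ✓
  (0,5): δ = 86.45°  ·
  (0,6): δ = 129.10°  ·
  (1,2): δ = 128.45°  ·
  (1,3): δ = 71.27°  ·
  (1,4): δ = 12.89°  ✓
  (1,5): δ = 32.17°  ✓
  (1,6): δ = 74.82°  ·
  (2,3): δ = 122.83°  ·
  (2,4): δ = 64.44°  ·
  (2,5): δ = 19.38°  ✓
  (2,6): δ = 23.27°  ✓
  (3,4): δ = 121.61°  ·
  (3,5): δ = 76.55°  ·
  (3,6): δ = 33.90°  ✓
  (4,5): δ = 134.94°  ·
  (4,6): δ = 92.29°  ·
  (5,6): δ = 137.35°  ·
antipodal pairs: 7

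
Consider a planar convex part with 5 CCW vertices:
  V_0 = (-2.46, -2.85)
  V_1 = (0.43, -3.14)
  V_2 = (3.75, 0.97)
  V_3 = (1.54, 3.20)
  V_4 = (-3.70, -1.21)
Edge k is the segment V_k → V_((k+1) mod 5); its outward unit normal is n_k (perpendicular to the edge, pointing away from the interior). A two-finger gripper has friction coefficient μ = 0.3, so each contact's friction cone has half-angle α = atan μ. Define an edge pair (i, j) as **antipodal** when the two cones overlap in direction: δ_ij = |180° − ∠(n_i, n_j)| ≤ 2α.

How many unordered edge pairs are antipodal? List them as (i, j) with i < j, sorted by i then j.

count = 2; pairs: (1,3), (2,4)

α = atan 0.3 = 16.70°;  2α = 33.40°
n_0 = (-0.0998, -0.9950)
n_1 = (+0.7779, -0.6284)
n_2 = (+0.7103, +0.7039)
n_3 = (-0.6439, +0.7651)
n_4 = (-0.7977, -0.6031)
  (0,1): δ = 123.20°  ·
  (0,2): δ = 39.53°  ·
  (0,3): δ = 45.81°  ·
  (0,4): δ = 132.82°  ·
  (1,2): δ = 96.33°  ·
  (1,3): δ = 10.99°  ✓
  (1,4): δ = 76.02°  ·
  (2,3): δ = 94.66°  ·
  (2,4): δ = 7.65°  ✓
  (3,4): δ = 92.99°  ·
antipodal pairs: 2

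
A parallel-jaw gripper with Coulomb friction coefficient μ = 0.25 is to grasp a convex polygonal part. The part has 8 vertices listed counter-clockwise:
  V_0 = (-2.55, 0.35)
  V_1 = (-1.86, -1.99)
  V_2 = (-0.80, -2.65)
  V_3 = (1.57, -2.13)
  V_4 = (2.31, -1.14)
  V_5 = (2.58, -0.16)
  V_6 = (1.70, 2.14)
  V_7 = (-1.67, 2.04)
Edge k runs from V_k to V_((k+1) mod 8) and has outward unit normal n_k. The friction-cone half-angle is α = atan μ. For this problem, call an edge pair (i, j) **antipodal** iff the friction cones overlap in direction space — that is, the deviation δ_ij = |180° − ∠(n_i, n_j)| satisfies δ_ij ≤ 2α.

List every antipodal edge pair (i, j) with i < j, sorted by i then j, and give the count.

count = 4; pairs: (0,5), (2,6), (3,7), (4,7)

α = atan 0.25 = 14.04°;  2α = 28.07°
n_0 = (-0.9592, -0.2828)
n_1 = (-0.5286, -0.8489)
n_2 = (+0.2143, -0.9768)
n_3 = (+0.8010, -0.5987)
n_4 = (+0.9641, -0.2656)
n_5 = (+0.9340, +0.3573)
n_6 = (-0.0297, +0.9996)
n_7 = (-0.8870, +0.4618)
  (0,1): δ = 138.34°  ·
  (0,2): δ = 94.05°  ·
  (0,3): δ = 53.21°  ·
  (0,4): δ = 31.83°  ·
  (0,5): δ = 4.51°  ✓
  (0,6): δ = 75.27°  ·
  (0,7): δ = 136.06°  ·
  (1,2): δ = 135.72°  ·
  (1,3): δ = 94.87°  ·
  (1,4): δ = 73.50°  ·
  (1,5): δ = 37.15°  ·
  (1,6): δ = 33.61°  ·
  (1,7): δ = 94.40°  ·
  (2,3): δ = 139.15°  ·
  (2,4): δ = 117.78°  ·
  (2,5): δ = 81.44°  ·
  (2,6): δ = 10.68°  ✓
  (2,7): δ = 50.12°  ·
  (3,4): δ = 158.63°  ·
  (3,5): δ = 122.29°  ·
  (3,6): δ = 51.52°  ·
  (3,7): δ = 9.27°  ✓
  (4,5): δ = 143.66°  ·
  (4,6): δ = 72.90°  ·
  (4,7): δ = 12.10°  ✓
  (5,6): δ = 109.24°  ·
  (5,7): δ = 48.44°  ·
  (6,7): δ = 119.21°  ·
antipodal pairs: 4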